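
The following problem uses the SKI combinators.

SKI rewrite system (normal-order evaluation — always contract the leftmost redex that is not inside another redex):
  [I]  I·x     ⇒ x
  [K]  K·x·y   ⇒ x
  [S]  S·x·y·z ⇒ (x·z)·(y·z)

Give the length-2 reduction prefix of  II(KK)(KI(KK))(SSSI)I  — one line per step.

  start: II(KK)(KI(KK))(SSSI)I
  step 1: I(KK)(KI(KK))(SSSI)I
  step 2: KK(KI(KK))(SSSI)I

Answer: after 2 steps: KK(KI(KK))(SSSI)I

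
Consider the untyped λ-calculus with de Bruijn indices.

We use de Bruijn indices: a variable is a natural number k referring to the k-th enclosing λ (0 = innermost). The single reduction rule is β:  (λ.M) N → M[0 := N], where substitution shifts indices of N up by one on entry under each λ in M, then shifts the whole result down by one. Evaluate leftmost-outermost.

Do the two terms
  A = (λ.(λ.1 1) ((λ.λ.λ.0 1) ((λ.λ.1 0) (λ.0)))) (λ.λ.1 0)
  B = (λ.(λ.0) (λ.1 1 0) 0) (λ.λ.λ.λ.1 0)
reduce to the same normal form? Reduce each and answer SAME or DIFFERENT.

Answer: SAME — A ⇓ λ.λ.1 0, B ⇓ λ.λ.1 0

Derivation:
Term A:
  start: (λ.(λ.1 1) ((λ.λ.λ.0 1) ((λ.λ.1 0) (λ.0)))) (λ.λ.1 0)
  →1  (λ.(λ.λ.1 0) (λ.λ.1 0)) ((λ.λ.λ.0 1) ((λ.λ.1 0) (λ.0)))
  →2  (λ.λ.1 0) (λ.λ.1 0)
  →3  λ.(λ.λ.1 0) 0
  →4  λ.λ.1 0

Term B:
  start: (λ.(λ.0) (λ.1 1 0) 0) (λ.λ.λ.λ.1 0)
  →1  (λ.0) (λ.(λ.λ.λ.λ.1 0) (λ.λ.λ.λ.1 0) 0) (λ.λ.λ.λ.1 0)
  →2  (λ.(λ.λ.λ.λ.1 0) (λ.λ.λ.λ.1 0) 0) (λ.λ.λ.λ.1 0)
  →3  (λ.λ.λ.λ.1 0) (λ.λ.λ.λ.1 0) (λ.λ.λ.λ.1 0)
  →4  (λ.λ.λ.1 0) (λ.λ.λ.λ.1 0)
  →5  λ.λ.1 0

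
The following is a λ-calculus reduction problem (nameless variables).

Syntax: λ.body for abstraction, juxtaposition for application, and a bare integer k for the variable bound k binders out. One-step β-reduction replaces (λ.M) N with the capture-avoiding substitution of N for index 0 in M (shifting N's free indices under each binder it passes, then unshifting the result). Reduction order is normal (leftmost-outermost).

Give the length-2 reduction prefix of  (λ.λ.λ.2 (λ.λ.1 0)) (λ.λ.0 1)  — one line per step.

  start: (λ.λ.λ.2 (λ.λ.1 0)) (λ.λ.0 1)
  [1] λ.λ.(λ.λ.0 1) (λ.λ.1 0)
  [2] λ.λ.λ.0 (λ.λ.1 0)

Answer: after 2 steps: λ.λ.λ.0 (λ.λ.1 0)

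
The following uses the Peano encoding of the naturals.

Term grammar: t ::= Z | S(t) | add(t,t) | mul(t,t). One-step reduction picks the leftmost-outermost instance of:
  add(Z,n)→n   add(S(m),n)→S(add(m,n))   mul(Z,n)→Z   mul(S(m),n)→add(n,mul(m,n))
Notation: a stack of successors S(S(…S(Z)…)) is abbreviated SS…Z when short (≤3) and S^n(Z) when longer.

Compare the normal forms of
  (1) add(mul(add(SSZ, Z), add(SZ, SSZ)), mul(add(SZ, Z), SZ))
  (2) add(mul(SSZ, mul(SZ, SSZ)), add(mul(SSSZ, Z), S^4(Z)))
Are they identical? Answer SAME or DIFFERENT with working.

Answer: DIFFERENT — A ⇓ S^7(Z), B ⇓ S^8(Z)

Working:
Term A:
  start: add(mul(add(SSZ, Z), add(SZ, SSZ)), mul(add(SZ, Z), SZ))
  step 1: add(mul(S(add(SZ, Z)), add(SZ, SSZ)), mul(add(SZ, Z), SZ))
  step 2: add(add(add(SZ, SSZ), mul(add(SZ, Z), add(SZ, SSZ))), mul(add(SZ, Z), SZ))
  step 3: add(add(S(add(Z, SSZ)), mul(add(SZ, Z), add(SZ, SSZ))), mul(add(SZ, Z), SZ))
  step 4: add(S(add(add(Z, SSZ), mul(add(SZ, Z), add(SZ, SSZ)))), mul(add(SZ, Z), SZ))
  step 5: S(add(add(add(Z, SSZ), mul(add(SZ, Z), add(SZ, SSZ))), mul(add(SZ, Z), SZ)))
  step 6: S(add(add(SSZ, mul(add(SZ, Z), add(SZ, SSZ))), mul(add(SZ, Z), SZ)))
  step 7: S(add(S(add(SZ, mul(add(SZ, Z), add(SZ, SSZ)))), mul(add(SZ, Z), SZ)))
  step 8: S(S(add(add(SZ, mul(add(SZ, Z), add(SZ, SSZ))), mul(add(SZ, Z), SZ))))
  step 9: S(S(add(S(add(Z, mul(add(SZ, Z), add(SZ, SSZ)))), mul(add(SZ, Z), SZ))))
  step 10: S(S(S(add(add(Z, mul(add(SZ, Z), add(SZ, SSZ))), mul(add(SZ, Z), SZ)))))
  step 11: S(S(S(add(mul(add(SZ, Z), add(SZ, SSZ)), mul(add(SZ, Z), SZ)))))
  step 12: S(S(S(add(mul(S(add(Z, Z)), add(SZ, SSZ)), mul(add(SZ, Z), SZ)))))
  step 13: S(S(S(add(add(add(SZ, SSZ), mul(add(Z, Z), add(SZ, SSZ))), mul(add(SZ, Z), SZ)))))
  step 14: S(S(S(add(add(S(add(Z, SSZ)), mul(add(Z, Z), add(SZ, SSZ))), mul(add(SZ, Z), SZ)))))
  step 15: S(S(S(add(S(add(add(Z, SSZ), mul(add(Z, Z), add(SZ, SSZ)))), mul(add(SZ, Z), SZ)))))
  step 16: S(S(S(S(add(add(add(Z, SSZ), mul(add(Z, Z), add(SZ, SSZ))), mul(add(SZ, Z), SZ))))))
  step 17: S(S(S(S(add(add(SSZ, mul(add(Z, Z), add(SZ, SSZ))), mul(add(SZ, Z), SZ))))))
  step 18: S(S(S(S(add(S(add(SZ, mul(add(Z, Z), add(SZ, SSZ)))), mul(add(SZ, Z), SZ))))))
  step 19: S(S(S(S(S(add(add(SZ, mul(add(Z, Z), add(SZ, SSZ))), mul(add(SZ, Z), SZ)))))))
  step 20: S(S(S(S(S(add(S(add(Z, mul(add(Z, Z), add(SZ, SSZ)))), mul(add(SZ, Z), SZ)))))))
  step 21: S(S(S(S(S(S(add(add(Z, mul(add(Z, Z), add(SZ, SSZ))), mul(add(SZ, Z), SZ))))))))
  step 22: S(S(S(S(S(S(add(mul(add(Z, Z), add(SZ, SSZ)), mul(add(SZ, Z), SZ))))))))
  step 23: S(S(S(S(S(S(add(mul(Z, add(SZ, SSZ)), mul(add(SZ, Z), SZ))))))))
  step 24: S(S(S(S(S(S(add(Z, mul(add(SZ, Z), SZ))))))))
  step 25: S(S(S(S(S(S(mul(add(SZ, Z), SZ)))))))
  step 26: S(S(S(S(S(S(mul(S(add(Z, Z)), SZ)))))))
  step 27: S(S(S(S(S(S(add(SZ, mul(add(Z, Z), SZ))))))))
  step 28: S(S(S(S(S(S(S(add(Z, mul(add(Z, Z), SZ)))))))))
  step 29: S(S(S(S(S(S(S(mul(add(Z, Z), SZ))))))))
  step 30: S(S(S(S(S(S(S(mul(Z, SZ))))))))
  step 31: S^7(Z)

Term B:
  start: add(mul(SSZ, mul(SZ, SSZ)), add(mul(SSSZ, Z), S^4(Z)))
  step 1: add(add(mul(SZ, SSZ), mul(SZ, mul(SZ, SSZ))), add(mul(SSSZ, Z), S^4(Z)))
  step 2: add(add(add(SSZ, mul(Z, SSZ)), mul(SZ, mul(SZ, SSZ))), add(mul(SSSZ, Z), S^4(Z)))
  step 3: add(add(S(add(SZ, mul(Z, SSZ))), mul(SZ, mul(SZ, SSZ))), add(mul(SSSZ, Z), S^4(Z)))
  step 4: add(S(add(add(SZ, mul(Z, SSZ)), mul(SZ, mul(SZ, SSZ)))), add(mul(SSSZ, Z), S^4(Z)))
  step 5: S(add(add(add(SZ, mul(Z, SSZ)), mul(SZ, mul(SZ, SSZ))), add(mul(SSSZ, Z), S^4(Z))))
  step 6: S(add(add(S(add(Z, mul(Z, SSZ))), mul(SZ, mul(SZ, SSZ))), add(mul(SSSZ, Z), S^4(Z))))
  step 7: S(add(S(add(add(Z, mul(Z, SSZ)), mul(SZ, mul(SZ, SSZ)))), add(mul(SSSZ, Z), S^4(Z))))
  step 8: S(S(add(add(add(Z, mul(Z, SSZ)), mul(SZ, mul(SZ, SSZ))), add(mul(SSSZ, Z), S^4(Z)))))
  step 9: S(S(add(add(mul(Z, SSZ), mul(SZ, mul(SZ, SSZ))), add(mul(SSSZ, Z), S^4(Z)))))
  step 10: S(S(add(add(Z, mul(SZ, mul(SZ, SSZ))), add(mul(SSSZ, Z), S^4(Z)))))
  step 11: S(S(add(mul(SZ, mul(SZ, SSZ)), add(mul(SSSZ, Z), S^4(Z)))))
  step 12: S(S(add(add(mul(SZ, SSZ), mul(Z, mul(SZ, SSZ))), add(mul(SSSZ, Z), S^4(Z)))))
  step 13: S(S(add(add(add(SSZ, mul(Z, SSZ)), mul(Z, mul(SZ, SSZ))), add(mul(SSSZ, Z), S^4(Z)))))
  step 14: S(S(add(add(S(add(SZ, mul(Z, SSZ))), mul(Z, mul(SZ, SSZ))), add(mul(SSSZ, Z), S^4(Z)))))
  step 15: S(S(add(S(add(add(SZ, mul(Z, SSZ)), mul(Z, mul(SZ, SSZ)))), add(mul(SSSZ, Z), S^4(Z)))))
  step 16: S(S(S(add(add(add(SZ, mul(Z, SSZ)), mul(Z, mul(SZ, SSZ))), add(mul(SSSZ, Z), S^4(Z))))))
  step 17: S(S(S(add(add(S(add(Z, mul(Z, SSZ))), mul(Z, mul(SZ, SSZ))), add(mul(SSSZ, Z), S^4(Z))))))
  step 18: S(S(S(add(S(add(add(Z, mul(Z, SSZ)), mul(Z, mul(SZ, SSZ)))), add(mul(SSSZ, Z), S^4(Z))))))
  step 19: S(S(S(S(add(add(add(Z, mul(Z, SSZ)), mul(Z, mul(SZ, SSZ))), add(mul(SSSZ, Z), S^4(Z)))))))
  step 20: S(S(S(S(add(add(mul(Z, SSZ), mul(Z, mul(SZ, SSZ))), add(mul(SSSZ, Z), S^4(Z)))))))
  step 21: S(S(S(S(add(add(Z, mul(Z, mul(SZ, SSZ))), add(mul(SSSZ, Z), S^4(Z)))))))
  step 22: S(S(S(S(add(mul(Z, mul(SZ, SSZ)), add(mul(SSSZ, Z), S^4(Z)))))))
  step 23: S(S(S(S(add(Z, add(mul(SSSZ, Z), S^4(Z)))))))
  step 24: S(S(S(S(add(mul(SSSZ, Z), S^4(Z))))))
  step 25: S(S(S(S(add(add(Z, mul(SSZ, Z)), S^4(Z))))))
  step 26: S(S(S(S(add(mul(SSZ, Z), S^4(Z))))))
  step 27: S(S(S(S(add(add(Z, mul(SZ, Z)), S^4(Z))))))
  step 28: S(S(S(S(add(mul(SZ, Z), S^4(Z))))))
  step 29: S(S(S(S(add(add(Z, mul(Z, Z)), S^4(Z))))))
  step 30: S(S(S(S(add(mul(Z, Z), S^4(Z))))))
  step 31: S(S(S(S(add(Z, S^4(Z))))))
  step 32: S^8(Z)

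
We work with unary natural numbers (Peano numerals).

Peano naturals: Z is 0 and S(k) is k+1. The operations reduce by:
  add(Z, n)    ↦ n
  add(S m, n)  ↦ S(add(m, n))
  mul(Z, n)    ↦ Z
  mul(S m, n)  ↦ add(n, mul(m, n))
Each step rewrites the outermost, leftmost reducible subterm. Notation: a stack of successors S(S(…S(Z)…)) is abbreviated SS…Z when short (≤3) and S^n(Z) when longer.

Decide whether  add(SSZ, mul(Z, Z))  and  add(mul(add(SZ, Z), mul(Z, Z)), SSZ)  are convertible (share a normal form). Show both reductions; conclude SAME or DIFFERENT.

Answer: SAME — A ⇓ SSZ, B ⇓ SSZ

Derivation:
Term A:
  start: add(SSZ, mul(Z, Z))
  step 1: S(add(SZ, mul(Z, Z)))
  step 2: S(S(add(Z, mul(Z, Z))))
  step 3: S(S(mul(Z, Z)))
  step 4: SSZ

Term B:
  start: add(mul(add(SZ, Z), mul(Z, Z)), SSZ)
  step 1: add(mul(S(add(Z, Z)), mul(Z, Z)), SSZ)
  step 2: add(add(mul(Z, Z), mul(add(Z, Z), mul(Z, Z))), SSZ)
  step 3: add(add(Z, mul(add(Z, Z), mul(Z, Z))), SSZ)
  step 4: add(mul(add(Z, Z), mul(Z, Z)), SSZ)
  step 5: add(mul(Z, mul(Z, Z)), SSZ)
  step 6: add(Z, SSZ)
  step 7: SSZ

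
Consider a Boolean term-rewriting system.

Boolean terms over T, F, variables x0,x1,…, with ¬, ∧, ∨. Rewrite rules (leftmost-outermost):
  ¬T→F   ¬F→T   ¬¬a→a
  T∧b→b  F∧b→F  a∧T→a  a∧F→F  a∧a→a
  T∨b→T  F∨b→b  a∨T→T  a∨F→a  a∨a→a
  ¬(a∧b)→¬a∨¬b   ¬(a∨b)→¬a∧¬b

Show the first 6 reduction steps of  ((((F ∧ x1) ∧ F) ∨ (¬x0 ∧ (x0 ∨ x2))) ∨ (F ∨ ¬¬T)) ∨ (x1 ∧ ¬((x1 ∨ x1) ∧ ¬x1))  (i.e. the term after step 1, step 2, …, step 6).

  start: ((((F ∧ x1) ∧ F) ∨ (¬x0 ∧ (x0 ∨ x2))) ∨ (F ∨ ¬¬T)) ∨ (x1 ∧ ¬((x1 ∨ x1) ∧ ¬x1))
  [1] ((F ∨ (¬x0 ∧ (x0 ∨ x2))) ∨ (F ∨ ¬¬T)) ∨ (x1 ∧ ¬((x1 ∨ x1) ∧ ¬x1))
  [2] ((¬x0 ∧ (x0 ∨ x2)) ∨ (F ∨ ¬¬T)) ∨ (x1 ∧ ¬((x1 ∨ x1) ∧ ¬x1))
  [3] ((¬x0 ∧ (x0 ∨ x2)) ∨ ¬¬T) ∨ (x1 ∧ ¬((x1 ∨ x1) ∧ ¬x1))
  [4] ((¬x0 ∧ (x0 ∨ x2)) ∨ T) ∨ (x1 ∧ ¬((x1 ∨ x1) ∧ ¬x1))
  [5] T ∨ (x1 ∧ ¬((x1 ∨ x1) ∧ ¬x1))
  [6] T

Answer: after 6 steps: T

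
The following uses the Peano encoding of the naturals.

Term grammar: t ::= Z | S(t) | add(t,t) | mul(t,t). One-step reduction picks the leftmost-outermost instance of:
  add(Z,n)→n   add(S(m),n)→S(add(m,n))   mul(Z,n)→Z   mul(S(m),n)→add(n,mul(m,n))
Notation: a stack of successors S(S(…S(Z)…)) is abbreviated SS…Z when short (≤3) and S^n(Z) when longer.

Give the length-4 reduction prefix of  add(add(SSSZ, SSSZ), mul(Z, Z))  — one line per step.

  start: add(add(SSSZ, SSSZ), mul(Z, Z))
  [1] add(S(add(SSZ, SSSZ)), mul(Z, Z))
  [2] S(add(add(SSZ, SSSZ), mul(Z, Z)))
  [3] S(add(S(add(SZ, SSSZ)), mul(Z, Z)))
  [4] S(S(add(add(SZ, SSSZ), mul(Z, Z))))

Answer: after 4 steps: S(S(add(add(SZ, SSSZ), mul(Z, Z))))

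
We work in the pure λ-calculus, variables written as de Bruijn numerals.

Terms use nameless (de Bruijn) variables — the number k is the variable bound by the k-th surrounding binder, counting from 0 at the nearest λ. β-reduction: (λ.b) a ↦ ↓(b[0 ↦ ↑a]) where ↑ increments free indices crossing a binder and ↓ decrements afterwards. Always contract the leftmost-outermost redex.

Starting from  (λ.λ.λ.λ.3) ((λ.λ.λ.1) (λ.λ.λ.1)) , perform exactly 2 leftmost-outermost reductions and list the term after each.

  start: (λ.λ.λ.λ.3) ((λ.λ.λ.1) (λ.λ.λ.1))
  →1  λ.λ.λ.(λ.λ.λ.1) (λ.λ.λ.1)
  →2  λ.λ.λ.λ.λ.1

Answer: after 2 steps: λ.λ.λ.λ.λ.1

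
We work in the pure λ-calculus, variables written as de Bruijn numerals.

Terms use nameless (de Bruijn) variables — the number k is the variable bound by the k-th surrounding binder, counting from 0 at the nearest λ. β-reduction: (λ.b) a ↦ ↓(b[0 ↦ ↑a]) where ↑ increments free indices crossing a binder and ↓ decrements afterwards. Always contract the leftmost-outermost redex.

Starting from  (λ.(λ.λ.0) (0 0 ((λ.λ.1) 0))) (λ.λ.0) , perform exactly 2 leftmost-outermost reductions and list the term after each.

  start: (λ.(λ.λ.0) (0 0 ((λ.λ.1) 0))) (λ.λ.0)
  [1] (λ.λ.0) ((λ.λ.0) (λ.λ.0) ((λ.λ.1) (λ.λ.0)))
  [2] λ.0

Answer: after 2 steps: λ.0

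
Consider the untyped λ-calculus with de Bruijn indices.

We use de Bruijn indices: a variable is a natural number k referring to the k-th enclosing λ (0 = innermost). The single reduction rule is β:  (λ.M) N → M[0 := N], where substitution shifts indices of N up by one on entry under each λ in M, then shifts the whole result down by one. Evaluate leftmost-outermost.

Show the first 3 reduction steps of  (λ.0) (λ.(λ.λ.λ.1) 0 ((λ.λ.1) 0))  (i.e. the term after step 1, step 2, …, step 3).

  start: (λ.0) (λ.(λ.λ.λ.1) 0 ((λ.λ.1) 0))
  step 1: λ.(λ.λ.λ.1) 0 ((λ.λ.1) 0)
  step 2: λ.(λ.λ.1) ((λ.λ.1) 0)
  step 3: λ.λ.(λ.λ.1) 1

Answer: after 3 steps: λ.λ.(λ.λ.1) 1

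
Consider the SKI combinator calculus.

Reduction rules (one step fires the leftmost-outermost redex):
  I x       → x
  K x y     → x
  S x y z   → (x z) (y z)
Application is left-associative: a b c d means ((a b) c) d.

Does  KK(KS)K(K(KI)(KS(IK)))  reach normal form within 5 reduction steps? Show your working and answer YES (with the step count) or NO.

  start: KK(KS)K(K(KI)(KS(IK)))
  [1] KK(K(KI)(KS(IK)))
  [2] K

Answer: YES — reaches normal form K in 2 ≤ 5 steps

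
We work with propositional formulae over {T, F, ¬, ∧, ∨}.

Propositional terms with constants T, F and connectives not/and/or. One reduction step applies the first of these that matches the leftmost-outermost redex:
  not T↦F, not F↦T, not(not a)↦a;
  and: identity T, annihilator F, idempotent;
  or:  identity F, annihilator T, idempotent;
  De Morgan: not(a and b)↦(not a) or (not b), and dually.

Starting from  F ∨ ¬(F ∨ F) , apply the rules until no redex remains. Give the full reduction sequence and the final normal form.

Answer: normal form = T  (in 4 steps)

Working:
  start: F ∨ ¬(F ∨ F)
  →1  ¬(F ∨ F)
  →2  ¬F ∧ ¬F
  →3  ¬F
  →4  T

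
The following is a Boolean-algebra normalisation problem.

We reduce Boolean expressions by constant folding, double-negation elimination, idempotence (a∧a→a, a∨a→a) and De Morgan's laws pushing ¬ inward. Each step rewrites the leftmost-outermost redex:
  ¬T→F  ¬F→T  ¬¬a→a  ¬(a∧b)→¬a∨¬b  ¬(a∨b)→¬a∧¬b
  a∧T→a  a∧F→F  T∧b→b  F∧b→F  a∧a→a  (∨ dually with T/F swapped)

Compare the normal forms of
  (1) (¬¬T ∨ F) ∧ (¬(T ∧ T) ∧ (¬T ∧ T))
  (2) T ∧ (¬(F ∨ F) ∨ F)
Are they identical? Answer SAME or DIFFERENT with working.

Term A:
  start: (¬¬T ∨ F) ∧ (¬(T ∧ T) ∧ (¬T ∧ T))
  step 1: ¬¬T ∧ (¬(T ∧ T) ∧ (¬T ∧ T))
  step 2: T ∧ (¬(T ∧ T) ∧ (¬T ∧ T))
  step 3: ¬(T ∧ T) ∧ (¬T ∧ T)
  step 4: (¬T ∨ ¬T) ∧ (¬T ∧ T)
  step 5: ¬T ∧ (¬T ∧ T)
  step 6: F ∧ (¬T ∧ T)
  step 7: F

Term B:
  start: T ∧ (¬(F ∨ F) ∨ F)
  step 1: ¬(F ∨ F) ∨ F
  step 2: ¬(F ∨ F)
  step 3: ¬F ∧ ¬F
  step 4: ¬F
  step 5: T

Answer: DIFFERENT — A ⇓ F, B ⇓ T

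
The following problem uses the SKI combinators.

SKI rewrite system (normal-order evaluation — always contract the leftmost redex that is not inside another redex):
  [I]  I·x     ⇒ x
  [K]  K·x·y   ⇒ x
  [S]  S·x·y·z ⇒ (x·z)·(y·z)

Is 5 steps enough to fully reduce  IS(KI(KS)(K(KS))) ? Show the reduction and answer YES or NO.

  start: IS(KI(KS)(K(KS)))
  step 1: S(KI(KS)(K(KS)))
  step 2: S(I(K(KS)))
  step 3: S(K(KS))

Answer: YES — reaches normal form S(K(KS)) in 3 ≤ 5 steps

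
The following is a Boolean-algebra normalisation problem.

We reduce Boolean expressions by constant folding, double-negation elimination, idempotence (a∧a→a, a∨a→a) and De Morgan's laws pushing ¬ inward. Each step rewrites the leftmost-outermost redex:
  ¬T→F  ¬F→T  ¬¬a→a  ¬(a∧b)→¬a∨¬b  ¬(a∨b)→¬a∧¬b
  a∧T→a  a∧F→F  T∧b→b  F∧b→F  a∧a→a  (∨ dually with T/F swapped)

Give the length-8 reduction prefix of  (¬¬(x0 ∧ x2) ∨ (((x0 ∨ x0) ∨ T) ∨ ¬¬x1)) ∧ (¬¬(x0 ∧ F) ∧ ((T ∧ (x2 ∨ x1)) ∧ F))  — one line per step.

  start: (¬¬(x0 ∧ x2) ∨ (((x0 ∨ x0) ∨ T) ∨ ¬¬x1)) ∧ (¬¬(x0 ∧ F) ∧ ((T ∧ (x2 ∨ x1)) ∧ F))
  step 1: ((x0 ∧ x2) ∨ (((x0 ∨ x0) ∨ T) ∨ ¬¬x1)) ∧ (¬¬(x0 ∧ F) ∧ ((T ∧ (x2 ∨ x1)) ∧ F))
  step 2: ((x0 ∧ x2) ∨ (T ∨ ¬¬x1)) ∧ (¬¬(x0 ∧ F) ∧ ((T ∧ (x2 ∨ x1)) ∧ F))
  step 3: ((x0 ∧ x2) ∨ T) ∧ (¬¬(x0 ∧ F) ∧ ((T ∧ (x2 ∨ x1)) ∧ F))
  step 4: T ∧ (¬¬(x0 ∧ F) ∧ ((T ∧ (x2 ∨ x1)) ∧ F))
  step 5: ¬¬(x0 ∧ F) ∧ ((T ∧ (x2 ∨ x1)) ∧ F)
  step 6: (x0 ∧ F) ∧ ((T ∧ (x2 ∨ x1)) ∧ F)
  step 7: F ∧ ((T ∧ (x2 ∨ x1)) ∧ F)
  step 8: F

Answer: after 8 steps: F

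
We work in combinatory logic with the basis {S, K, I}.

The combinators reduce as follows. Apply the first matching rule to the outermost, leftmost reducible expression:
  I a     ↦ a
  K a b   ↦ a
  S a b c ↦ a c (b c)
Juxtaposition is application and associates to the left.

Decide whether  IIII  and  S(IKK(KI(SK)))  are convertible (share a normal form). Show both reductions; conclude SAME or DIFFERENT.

Term A:
  start: IIII
  →1  III
  →2  II
  →3  I

Term B:
  start: S(IKK(KI(SK)))
  →1  S(KK(KI(SK)))
  →2  SK

Answer: DIFFERENT — A ⇓ I, B ⇓ SK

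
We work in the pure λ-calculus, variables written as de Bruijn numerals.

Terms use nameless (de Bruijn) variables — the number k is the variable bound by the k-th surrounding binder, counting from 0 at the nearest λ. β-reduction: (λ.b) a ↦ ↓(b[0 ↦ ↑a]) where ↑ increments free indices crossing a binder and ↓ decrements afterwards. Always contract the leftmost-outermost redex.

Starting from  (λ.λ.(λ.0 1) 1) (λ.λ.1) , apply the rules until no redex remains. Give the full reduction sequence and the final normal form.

  start: (λ.λ.(λ.0 1) 1) (λ.λ.1)
  step 1: λ.(λ.0 1) (λ.λ.1)
  step 2: λ.(λ.λ.1) 0
  step 3: λ.λ.1

Answer: normal form = λ.λ.1  (in 3 steps)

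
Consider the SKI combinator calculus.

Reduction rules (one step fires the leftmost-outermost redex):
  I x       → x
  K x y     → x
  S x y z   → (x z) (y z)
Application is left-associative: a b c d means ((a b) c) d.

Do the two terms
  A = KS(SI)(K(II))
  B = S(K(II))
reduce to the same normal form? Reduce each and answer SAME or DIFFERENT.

Answer: SAME — A ⇓ S(KI), B ⇓ S(KI)

Reduction:
Term A:
  start: KS(SI)(K(II))
  →1  S(K(II))
  →2  S(KI)

Term B:
  start: S(K(II))
  →1  S(KI)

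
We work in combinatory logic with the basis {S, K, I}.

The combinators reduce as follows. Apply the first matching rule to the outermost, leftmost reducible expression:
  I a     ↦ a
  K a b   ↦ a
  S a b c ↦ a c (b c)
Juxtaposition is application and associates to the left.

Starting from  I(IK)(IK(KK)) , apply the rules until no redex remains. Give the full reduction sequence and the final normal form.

Answer: normal form = K(K(KK))  (in 3 steps)

Reduction:
  start: I(IK)(IK(KK))
  →1  IK(IK(KK))
  →2  K(IK(KK))
  →3  K(K(KK))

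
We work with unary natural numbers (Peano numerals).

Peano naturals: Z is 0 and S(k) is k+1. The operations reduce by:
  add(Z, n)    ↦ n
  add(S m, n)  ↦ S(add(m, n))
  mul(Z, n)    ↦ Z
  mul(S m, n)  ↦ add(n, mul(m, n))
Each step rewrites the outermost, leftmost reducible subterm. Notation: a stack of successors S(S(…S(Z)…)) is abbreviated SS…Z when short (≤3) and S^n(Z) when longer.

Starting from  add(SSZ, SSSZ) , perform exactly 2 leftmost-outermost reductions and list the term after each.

  start: add(SSZ, SSSZ)
  →1  S(add(SZ, SSSZ))
  →2  S(S(add(Z, SSSZ)))

Answer: after 2 steps: S(S(add(Z, SSSZ)))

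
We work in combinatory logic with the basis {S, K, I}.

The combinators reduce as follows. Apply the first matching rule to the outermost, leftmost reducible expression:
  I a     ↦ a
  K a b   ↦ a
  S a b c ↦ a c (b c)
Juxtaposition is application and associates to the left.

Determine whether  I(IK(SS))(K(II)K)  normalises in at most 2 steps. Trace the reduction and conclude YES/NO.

Answer: NO — after 2 steps the term is K(SS)(K(II)K), not yet normal

Reduction:
  start: I(IK(SS))(K(II)K)
  step 1: IK(SS)(K(II)K)
  step 2: K(SS)(K(II)K)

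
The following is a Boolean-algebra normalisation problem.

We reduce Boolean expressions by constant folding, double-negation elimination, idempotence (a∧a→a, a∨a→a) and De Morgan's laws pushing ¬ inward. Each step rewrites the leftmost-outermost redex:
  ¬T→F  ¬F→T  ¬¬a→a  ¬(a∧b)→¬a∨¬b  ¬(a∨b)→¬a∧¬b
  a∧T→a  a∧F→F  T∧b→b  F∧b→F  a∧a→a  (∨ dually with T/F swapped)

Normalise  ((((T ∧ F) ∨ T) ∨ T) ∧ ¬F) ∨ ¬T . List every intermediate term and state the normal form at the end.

Answer: normal form = T  (in 4 steps)

Derivation:
  start: ((((T ∧ F) ∨ T) ∨ T) ∧ ¬F) ∨ ¬T
  [1] (T ∧ ¬F) ∨ ¬T
  [2] ¬F ∨ ¬T
  [3] T ∨ ¬T
  [4] T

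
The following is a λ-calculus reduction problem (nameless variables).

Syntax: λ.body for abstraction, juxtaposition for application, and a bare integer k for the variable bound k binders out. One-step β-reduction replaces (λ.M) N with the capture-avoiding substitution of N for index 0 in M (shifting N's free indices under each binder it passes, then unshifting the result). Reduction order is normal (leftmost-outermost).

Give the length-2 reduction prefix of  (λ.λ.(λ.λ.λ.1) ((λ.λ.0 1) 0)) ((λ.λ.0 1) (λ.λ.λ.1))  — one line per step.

Answer: after 2 steps: λ.λ.λ.1

Reduction:
  start: (λ.λ.(λ.λ.λ.1) ((λ.λ.0 1) 0)) ((λ.λ.0 1) (λ.λ.λ.1))
  [1] λ.(λ.λ.λ.1) ((λ.λ.0 1) 0)
  [2] λ.λ.λ.1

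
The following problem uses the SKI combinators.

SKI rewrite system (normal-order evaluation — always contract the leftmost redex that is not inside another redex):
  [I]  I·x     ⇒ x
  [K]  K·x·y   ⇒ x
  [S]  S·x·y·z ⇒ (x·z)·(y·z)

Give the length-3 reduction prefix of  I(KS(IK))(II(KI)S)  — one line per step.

Answer: after 3 steps: S(I(KI)S)

Reduction:
  start: I(KS(IK))(II(KI)S)
  →1  KS(IK)(II(KI)S)
  →2  S(II(KI)S)
  →3  S(I(KI)S)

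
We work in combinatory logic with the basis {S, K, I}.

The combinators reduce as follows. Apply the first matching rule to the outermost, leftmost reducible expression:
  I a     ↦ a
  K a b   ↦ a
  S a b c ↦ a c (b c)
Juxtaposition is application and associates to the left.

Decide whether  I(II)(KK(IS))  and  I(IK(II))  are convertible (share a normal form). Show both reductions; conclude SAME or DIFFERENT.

Term A:
  start: I(II)(KK(IS))
  [1] II(KK(IS))
  [2] I(KK(IS))
  [3] KK(IS)
  [4] K

Term B:
  start: I(IK(II))
  [1] IK(II)
  [2] K(II)
  [3] KI

Answer: DIFFERENT — A ⇓ K, B ⇓ KI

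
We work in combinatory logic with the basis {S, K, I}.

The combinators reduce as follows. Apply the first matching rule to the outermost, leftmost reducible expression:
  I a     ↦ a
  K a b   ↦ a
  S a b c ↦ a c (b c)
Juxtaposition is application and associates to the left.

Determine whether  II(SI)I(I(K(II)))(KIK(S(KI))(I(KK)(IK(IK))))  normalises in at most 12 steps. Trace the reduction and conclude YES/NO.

Answer: YES — reaches normal form S(KI)K in 12 ≤ 12 steps

Reduction:
  start: II(SI)I(I(K(II)))(KIK(S(KI))(I(KK)(IK(IK))))
  step 1: I(SI)I(I(K(II)))(KIK(S(KI))(I(KK)(IK(IK))))
  step 2: SII(I(K(II)))(KIK(S(KI))(I(KK)(IK(IK))))
  step 3: I(I(K(II)))(I(I(K(II))))(KIK(S(KI))(I(KK)(IK(IK))))
  step 4: I(K(II))(I(I(K(II))))(KIK(S(KI))(I(KK)(IK(IK))))
  step 5: K(II)(I(I(K(II))))(KIK(S(KI))(I(KK)(IK(IK))))
  step 6: II(KIK(S(KI))(I(KK)(IK(IK))))
  step 7: I(KIK(S(KI))(I(KK)(IK(IK))))
  step 8: KIK(S(KI))(I(KK)(IK(IK)))
  step 9: I(S(KI))(I(KK)(IK(IK)))
  step 10: S(KI)(I(KK)(IK(IK)))
  step 11: S(KI)(KK(IK(IK)))
  step 12: S(KI)K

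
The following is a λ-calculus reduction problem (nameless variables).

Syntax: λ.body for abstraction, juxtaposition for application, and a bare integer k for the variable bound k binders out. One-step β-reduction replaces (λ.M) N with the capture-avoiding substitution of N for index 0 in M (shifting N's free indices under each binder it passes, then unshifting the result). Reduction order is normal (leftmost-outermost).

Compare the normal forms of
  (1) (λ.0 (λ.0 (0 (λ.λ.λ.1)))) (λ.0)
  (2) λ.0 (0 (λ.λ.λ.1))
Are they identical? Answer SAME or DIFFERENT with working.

Term A:
  start: (λ.0 (λ.0 (0 (λ.λ.λ.1)))) (λ.0)
  step 1: (λ.0) (λ.0 (0 (λ.λ.λ.1)))
  step 2: λ.0 (0 (λ.λ.λ.1))

Term B:
  start: λ.0 (0 (λ.λ.λ.1))

Answer: SAME — A ⇓ λ.0 (0 (λ.λ.λ.1)), B ⇓ λ.0 (0 (λ.λ.λ.1))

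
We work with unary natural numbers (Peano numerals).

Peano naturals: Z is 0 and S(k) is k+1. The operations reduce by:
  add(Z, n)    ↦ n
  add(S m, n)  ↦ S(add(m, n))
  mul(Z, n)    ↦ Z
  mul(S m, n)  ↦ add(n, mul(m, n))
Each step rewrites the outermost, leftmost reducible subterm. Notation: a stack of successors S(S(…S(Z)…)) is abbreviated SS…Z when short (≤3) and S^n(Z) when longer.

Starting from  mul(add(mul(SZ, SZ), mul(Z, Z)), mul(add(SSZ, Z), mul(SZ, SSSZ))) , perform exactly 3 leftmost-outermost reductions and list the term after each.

  start: mul(add(mul(SZ, SZ), mul(Z, Z)), mul(add(SSZ, Z), mul(SZ, SSSZ)))
  step 1: mul(add(add(SZ, mul(Z, SZ)), mul(Z, Z)), mul(add(SSZ, Z), mul(SZ, SSSZ)))
  step 2: mul(add(S(add(Z, mul(Z, SZ))), mul(Z, Z)), mul(add(SSZ, Z), mul(SZ, SSSZ)))
  step 3: mul(S(add(add(Z, mul(Z, SZ)), mul(Z, Z))), mul(add(SSZ, Z), mul(SZ, SSSZ)))

Answer: after 3 steps: mul(S(add(add(Z, mul(Z, SZ)), mul(Z, Z))), mul(add(SSZ, Z), mul(SZ, SSSZ)))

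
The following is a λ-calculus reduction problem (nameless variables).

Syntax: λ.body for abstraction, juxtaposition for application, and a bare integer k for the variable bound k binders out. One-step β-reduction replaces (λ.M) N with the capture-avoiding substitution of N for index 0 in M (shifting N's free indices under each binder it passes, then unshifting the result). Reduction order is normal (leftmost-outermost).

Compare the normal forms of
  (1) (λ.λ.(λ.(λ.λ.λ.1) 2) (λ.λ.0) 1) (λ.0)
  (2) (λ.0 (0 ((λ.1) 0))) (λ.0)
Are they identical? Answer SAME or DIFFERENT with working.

Term A:
  start: (λ.λ.(λ.(λ.λ.λ.1) 2) (λ.λ.0) 1) (λ.0)
  step 1: λ.(λ.(λ.λ.λ.1) (λ.0)) (λ.λ.0) (λ.0)
  step 2: λ.(λ.λ.λ.1) (λ.0) (λ.0)
  step 3: λ.(λ.λ.1) (λ.0)
  step 4: λ.λ.λ.0

Term B:
  start: (λ.0 (0 ((λ.1) 0))) (λ.0)
  step 1: (λ.0) ((λ.0) ((λ.λ.0) (λ.0)))
  step 2: (λ.0) ((λ.λ.0) (λ.0))
  step 3: (λ.λ.0) (λ.0)
  step 4: λ.0

Answer: DIFFERENT — A ⇓ λ.λ.λ.0, B ⇓ λ.0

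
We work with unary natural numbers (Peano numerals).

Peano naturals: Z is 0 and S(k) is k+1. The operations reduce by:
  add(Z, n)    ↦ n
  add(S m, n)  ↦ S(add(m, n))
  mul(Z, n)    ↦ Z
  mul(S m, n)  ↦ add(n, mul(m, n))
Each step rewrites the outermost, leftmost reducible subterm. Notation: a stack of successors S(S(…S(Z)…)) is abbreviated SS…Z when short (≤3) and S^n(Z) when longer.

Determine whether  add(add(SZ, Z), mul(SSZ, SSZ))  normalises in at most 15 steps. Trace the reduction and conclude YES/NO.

Answer: YES — reaches normal form S^5(Z) in 13 ≤ 15 steps

Reduction:
  start: add(add(SZ, Z), mul(SSZ, SSZ))
  step 1: add(S(add(Z, Z)), mul(SSZ, SSZ))
  step 2: S(add(add(Z, Z), mul(SSZ, SSZ)))
  step 3: S(add(Z, mul(SSZ, SSZ)))
  step 4: S(mul(SSZ, SSZ))
  step 5: S(add(SSZ, mul(SZ, SSZ)))
  step 6: S(S(add(SZ, mul(SZ, SSZ))))
  step 7: S(S(S(add(Z, mul(SZ, SSZ)))))
  step 8: S(S(S(mul(SZ, SSZ))))
  step 9: S(S(S(add(SSZ, mul(Z, SSZ)))))
  step 10: S(S(S(S(add(SZ, mul(Z, SSZ))))))
  step 11: S(S(S(S(S(add(Z, mul(Z, SSZ)))))))
  step 12: S(S(S(S(S(mul(Z, SSZ))))))
  step 13: S^5(Z)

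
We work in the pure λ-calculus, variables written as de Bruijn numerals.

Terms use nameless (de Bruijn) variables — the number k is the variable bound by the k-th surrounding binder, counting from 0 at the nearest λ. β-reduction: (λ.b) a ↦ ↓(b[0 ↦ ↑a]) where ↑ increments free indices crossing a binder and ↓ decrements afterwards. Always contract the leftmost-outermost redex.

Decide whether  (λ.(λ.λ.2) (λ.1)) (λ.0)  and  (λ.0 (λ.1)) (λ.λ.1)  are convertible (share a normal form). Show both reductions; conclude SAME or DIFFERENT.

Answer: DIFFERENT — A ⇓ λ.λ.0, B ⇓ λ.λ.λ.λ.1

Working:
Term A:
  start: (λ.(λ.λ.2) (λ.1)) (λ.0)
  step 1: (λ.λ.λ.0) (λ.λ.0)
  step 2: λ.λ.0

Term B:
  start: (λ.0 (λ.1)) (λ.λ.1)
  step 1: (λ.λ.1) (λ.λ.λ.1)
  step 2: λ.λ.λ.λ.1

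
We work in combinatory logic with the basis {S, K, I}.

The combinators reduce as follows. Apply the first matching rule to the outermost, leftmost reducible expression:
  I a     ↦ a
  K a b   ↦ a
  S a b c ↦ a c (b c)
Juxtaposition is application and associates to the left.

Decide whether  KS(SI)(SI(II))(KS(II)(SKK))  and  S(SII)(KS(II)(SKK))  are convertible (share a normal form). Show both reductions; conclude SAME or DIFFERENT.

Answer: SAME — A ⇓ S(SII)(S(SKK)), B ⇓ S(SII)(S(SKK))

Derivation:
Term A:
  start: KS(SI)(SI(II))(KS(II)(SKK))
  →1  S(SI(II))(KS(II)(SKK))
  →2  S(SII)(KS(II)(SKK))
  →3  S(SII)(S(SKK))

Term B:
  start: S(SII)(KS(II)(SKK))
  →1  S(SII)(S(SKK))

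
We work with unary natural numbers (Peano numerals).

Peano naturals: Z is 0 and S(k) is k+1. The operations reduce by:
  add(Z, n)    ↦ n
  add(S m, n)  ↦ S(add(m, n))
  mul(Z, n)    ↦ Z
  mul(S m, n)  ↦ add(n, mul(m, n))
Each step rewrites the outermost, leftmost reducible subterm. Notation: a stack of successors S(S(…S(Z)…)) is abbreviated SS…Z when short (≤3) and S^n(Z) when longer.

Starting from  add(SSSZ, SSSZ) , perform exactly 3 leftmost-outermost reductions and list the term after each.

Answer: after 3 steps: S(S(S(add(Z, SSSZ))))

Derivation:
  start: add(SSSZ, SSSZ)
  →1  S(add(SSZ, SSSZ))
  →2  S(S(add(SZ, SSSZ)))
  →3  S(S(S(add(Z, SSSZ))))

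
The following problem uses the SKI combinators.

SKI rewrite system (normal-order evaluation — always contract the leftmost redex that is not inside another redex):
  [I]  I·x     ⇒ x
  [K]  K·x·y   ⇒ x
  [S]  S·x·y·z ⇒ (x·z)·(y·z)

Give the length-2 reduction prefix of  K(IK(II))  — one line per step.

  start: K(IK(II))
  →1  K(K(II))
  →2  K(KI)

Answer: after 2 steps: K(KI)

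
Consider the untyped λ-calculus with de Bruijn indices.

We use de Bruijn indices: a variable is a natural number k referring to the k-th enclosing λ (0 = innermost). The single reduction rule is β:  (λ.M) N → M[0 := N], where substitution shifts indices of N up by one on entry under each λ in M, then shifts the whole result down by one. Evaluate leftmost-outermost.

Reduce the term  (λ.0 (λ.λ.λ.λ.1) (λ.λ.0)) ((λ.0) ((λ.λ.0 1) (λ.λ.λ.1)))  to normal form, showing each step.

Answer: normal form = λ.λ.1  (in 6 steps)

Derivation:
  start: (λ.0 (λ.λ.λ.λ.1) (λ.λ.0)) ((λ.0) ((λ.λ.0 1) (λ.λ.λ.1)))
  [1] (λ.0) ((λ.λ.0 1) (λ.λ.λ.1)) (λ.λ.λ.λ.1) (λ.λ.0)
  [2] (λ.λ.0 1) (λ.λ.λ.1) (λ.λ.λ.λ.1) (λ.λ.0)
  [3] (λ.0 (λ.λ.λ.1)) (λ.λ.λ.λ.1) (λ.λ.0)
  [4] (λ.λ.λ.λ.1) (λ.λ.λ.1) (λ.λ.0)
  [5] (λ.λ.λ.1) (λ.λ.0)
  [6] λ.λ.1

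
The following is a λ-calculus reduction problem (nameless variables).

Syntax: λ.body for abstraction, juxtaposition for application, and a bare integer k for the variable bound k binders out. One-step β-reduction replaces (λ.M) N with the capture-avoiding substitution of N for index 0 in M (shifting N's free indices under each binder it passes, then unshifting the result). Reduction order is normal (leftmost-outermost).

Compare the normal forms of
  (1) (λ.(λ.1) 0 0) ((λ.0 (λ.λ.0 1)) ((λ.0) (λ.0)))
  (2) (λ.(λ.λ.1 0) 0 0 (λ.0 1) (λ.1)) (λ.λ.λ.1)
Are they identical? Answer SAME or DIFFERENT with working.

Term A:
  start: (λ.(λ.1) 0 0) ((λ.0 (λ.λ.0 1)) ((λ.0) (λ.0)))
  step 1: (λ.(λ.0 (λ.λ.0 1)) ((λ.0) (λ.0))) ((λ.0 (λ.λ.0 1)) ((λ.0) (λ.0))) ((λ.0 (λ.λ.0 1)) ((λ.0) (λ.0)))
  step 2: (λ.0 (λ.λ.0 1)) ((λ.0) (λ.0)) ((λ.0 (λ.λ.0 1)) ((λ.0) (λ.0)))
  step 3: (λ.0) (λ.0) (λ.λ.0 1) ((λ.0 (λ.λ.0 1)) ((λ.0) (λ.0)))
  step 4: (λ.0) (λ.λ.0 1) ((λ.0 (λ.λ.0 1)) ((λ.0) (λ.0)))
  step 5: (λ.λ.0 1) ((λ.0 (λ.λ.0 1)) ((λ.0) (λ.0)))
  step 6: λ.0 ((λ.0 (λ.λ.0 1)) ((λ.0) (λ.0)))
  step 7: λ.0 ((λ.0) (λ.0) (λ.λ.0 1))
  step 8: λ.0 ((λ.0) (λ.λ.0 1))
  step 9: λ.0 (λ.λ.0 1)

Term B:
  start: (λ.(λ.λ.1 0) 0 0 (λ.0 1) (λ.1)) (λ.λ.λ.1)
  step 1: (λ.λ.1 0) (λ.λ.λ.1) (λ.λ.λ.1) (λ.0 (λ.λ.λ.1)) (λ.λ.λ.λ.1)
  step 2: (λ.(λ.λ.λ.1) 0) (λ.λ.λ.1) (λ.0 (λ.λ.λ.1)) (λ.λ.λ.λ.1)
  step 3: (λ.λ.λ.1) (λ.λ.λ.1) (λ.0 (λ.λ.λ.1)) (λ.λ.λ.λ.1)
  step 4: (λ.λ.1) (λ.0 (λ.λ.λ.1)) (λ.λ.λ.λ.1)
  step 5: (λ.λ.0 (λ.λ.λ.1)) (λ.λ.λ.λ.1)
  step 6: λ.0 (λ.λ.λ.1)

Answer: DIFFERENT — A ⇓ λ.0 (λ.λ.0 1), B ⇓ λ.0 (λ.λ.λ.1)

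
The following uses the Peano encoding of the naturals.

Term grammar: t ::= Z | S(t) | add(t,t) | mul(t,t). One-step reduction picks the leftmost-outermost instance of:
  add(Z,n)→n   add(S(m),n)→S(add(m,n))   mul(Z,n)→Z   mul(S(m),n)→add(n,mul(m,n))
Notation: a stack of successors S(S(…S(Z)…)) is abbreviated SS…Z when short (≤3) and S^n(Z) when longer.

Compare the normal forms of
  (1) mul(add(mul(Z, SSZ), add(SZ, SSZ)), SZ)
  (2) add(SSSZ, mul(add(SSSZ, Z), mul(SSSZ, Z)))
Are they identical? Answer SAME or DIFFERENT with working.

Term A:
  start: mul(add(mul(Z, SSZ), add(SZ, SSZ)), SZ)
  step 1: mul(add(Z, add(SZ, SSZ)), SZ)
  step 2: mul(add(SZ, SSZ), SZ)
  step 3: mul(S(add(Z, SSZ)), SZ)
  step 4: add(SZ, mul(add(Z, SSZ), SZ))
  step 5: S(add(Z, mul(add(Z, SSZ), SZ)))
  step 6: S(mul(add(Z, SSZ), SZ))
  step 7: S(mul(SSZ, SZ))
  step 8: S(add(SZ, mul(SZ, SZ)))
  step 9: S(S(add(Z, mul(SZ, SZ))))
  step 10: S(S(mul(SZ, SZ)))
  step 11: S(S(add(SZ, mul(Z, SZ))))
  step 12: S(S(S(add(Z, mul(Z, SZ)))))
  step 13: S(S(S(mul(Z, SZ))))
  step 14: SSSZ

Term B:
  start: add(SSSZ, mul(add(SSSZ, Z), mul(SSSZ, Z)))
  step 1: S(add(SSZ, mul(add(SSSZ, Z), mul(SSSZ, Z))))
  step 2: S(S(add(SZ, mul(add(SSSZ, Z), mul(SSSZ, Z)))))
  step 3: S(S(S(add(Z, mul(add(SSSZ, Z), mul(SSSZ, Z))))))
  step 4: S(S(S(mul(add(SSSZ, Z), mul(SSSZ, Z)))))
  step 5: S(S(S(mul(S(add(SSZ, Z)), mul(SSSZ, Z)))))
  step 6: S(S(S(add(mul(SSSZ, Z), mul(add(SSZ, Z), mul(SSSZ, Z))))))
  step 7: S(S(S(add(add(Z, mul(SSZ, Z)), mul(add(SSZ, Z), mul(SSSZ, Z))))))
  step 8: S(S(S(add(mul(SSZ, Z), mul(add(SSZ, Z), mul(SSSZ, Z))))))
  step 9: S(S(S(add(add(Z, mul(SZ, Z)), mul(add(SSZ, Z), mul(SSSZ, Z))))))
  step 10: S(S(S(add(mul(SZ, Z), mul(add(SSZ, Z), mul(SSSZ, Z))))))
  step 11: S(S(S(add(add(Z, mul(Z, Z)), mul(add(SSZ, Z), mul(SSSZ, Z))))))
  step 12: S(S(S(add(mul(Z, Z), mul(add(SSZ, Z), mul(SSSZ, Z))))))
  step 13: S(S(S(add(Z, mul(add(SSZ, Z), mul(SSSZ, Z))))))
  step 14: S(S(S(mul(add(SSZ, Z), mul(SSSZ, Z)))))
  step 15: S(S(S(mul(S(add(SZ, Z)), mul(SSSZ, Z)))))
  step 16: S(S(S(add(mul(SSSZ, Z), mul(add(SZ, Z), mul(SSSZ, Z))))))
  step 17: S(S(S(add(add(Z, mul(SSZ, Z)), mul(add(SZ, Z), mul(SSSZ, Z))))))
  step 18: S(S(S(add(mul(SSZ, Z), mul(add(SZ, Z), mul(SSSZ, Z))))))
  step 19: S(S(S(add(add(Z, mul(SZ, Z)), mul(add(SZ, Z), mul(SSSZ, Z))))))
  step 20: S(S(S(add(mul(SZ, Z), mul(add(SZ, Z), mul(SSSZ, Z))))))
  step 21: S(S(S(add(add(Z, mul(Z, Z)), mul(add(SZ, Z), mul(SSSZ, Z))))))
  step 22: S(S(S(add(mul(Z, Z), mul(add(SZ, Z), mul(SSSZ, Z))))))
  step 23: S(S(S(add(Z, mul(add(SZ, Z), mul(SSSZ, Z))))))
  step 24: S(S(S(mul(add(SZ, Z), mul(SSSZ, Z)))))
  step 25: S(S(S(mul(S(add(Z, Z)), mul(SSSZ, Z)))))
  step 26: S(S(S(add(mul(SSSZ, Z), mul(add(Z, Z), mul(SSSZ, Z))))))
  step 27: S(S(S(add(add(Z, mul(SSZ, Z)), mul(add(Z, Z), mul(SSSZ, Z))))))
  step 28: S(S(S(add(mul(SSZ, Z), mul(add(Z, Z), mul(SSSZ, Z))))))
  step 29: S(S(S(add(add(Z, mul(SZ, Z)), mul(add(Z, Z), mul(SSSZ, Z))))))
  step 30: S(S(S(add(mul(SZ, Z), mul(add(Z, Z), mul(SSSZ, Z))))))
  step 31: S(S(S(add(add(Z, mul(Z, Z)), mul(add(Z, Z), mul(SSSZ, Z))))))
  step 32: S(S(S(add(mul(Z, Z), mul(add(Z, Z), mul(SSSZ, Z))))))
  step 33: S(S(S(add(Z, mul(add(Z, Z), mul(SSSZ, Z))))))
  step 34: S(S(S(mul(add(Z, Z), mul(SSSZ, Z)))))
  step 35: S(S(S(mul(Z, mul(SSSZ, Z)))))
  step 36: SSSZ

Answer: SAME — A ⇓ SSSZ, B ⇓ SSSZ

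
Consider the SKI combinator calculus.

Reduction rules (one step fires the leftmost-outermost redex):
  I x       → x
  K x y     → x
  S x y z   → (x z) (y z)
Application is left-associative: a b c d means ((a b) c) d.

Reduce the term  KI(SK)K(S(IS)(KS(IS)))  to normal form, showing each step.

Answer: normal form = K(SSS)  (in 4 steps)

Derivation:
  start: KI(SK)K(S(IS)(KS(IS)))
  [1] IK(S(IS)(KS(IS)))
  [2] K(S(IS)(KS(IS)))
  [3] K(SS(KS(IS)))
  [4] K(SSS)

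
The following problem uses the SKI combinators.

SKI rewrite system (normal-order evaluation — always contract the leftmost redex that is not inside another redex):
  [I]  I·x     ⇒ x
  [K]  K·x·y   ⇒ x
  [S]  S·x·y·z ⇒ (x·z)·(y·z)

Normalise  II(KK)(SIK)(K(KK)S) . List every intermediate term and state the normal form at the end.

Answer: normal form = K(KK)  (in 4 steps)

Reduction:
  start: II(KK)(SIK)(K(KK)S)
  [1] I(KK)(SIK)(K(KK)S)
  [2] KK(SIK)(K(KK)S)
  [3] K(K(KK)S)
  [4] K(KK)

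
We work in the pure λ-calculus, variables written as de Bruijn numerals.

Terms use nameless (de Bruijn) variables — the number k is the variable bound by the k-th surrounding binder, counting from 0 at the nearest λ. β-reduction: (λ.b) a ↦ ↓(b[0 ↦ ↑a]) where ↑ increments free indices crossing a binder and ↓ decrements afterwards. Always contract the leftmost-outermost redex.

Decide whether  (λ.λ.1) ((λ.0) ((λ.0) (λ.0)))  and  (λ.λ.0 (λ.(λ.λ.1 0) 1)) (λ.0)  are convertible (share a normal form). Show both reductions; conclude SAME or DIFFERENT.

Answer: DIFFERENT — A ⇓ λ.λ.0, B ⇓ λ.0 (λ.λ.2 0)

Working:
Term A:
  start: (λ.λ.1) ((λ.0) ((λ.0) (λ.0)))
  step 1: λ.(λ.0) ((λ.0) (λ.0))
  step 2: λ.(λ.0) (λ.0)
  step 3: λ.λ.0

Term B:
  start: (λ.λ.0 (λ.(λ.λ.1 0) 1)) (λ.0)
  step 1: λ.0 (λ.(λ.λ.1 0) 1)
  step 2: λ.0 (λ.λ.2 0)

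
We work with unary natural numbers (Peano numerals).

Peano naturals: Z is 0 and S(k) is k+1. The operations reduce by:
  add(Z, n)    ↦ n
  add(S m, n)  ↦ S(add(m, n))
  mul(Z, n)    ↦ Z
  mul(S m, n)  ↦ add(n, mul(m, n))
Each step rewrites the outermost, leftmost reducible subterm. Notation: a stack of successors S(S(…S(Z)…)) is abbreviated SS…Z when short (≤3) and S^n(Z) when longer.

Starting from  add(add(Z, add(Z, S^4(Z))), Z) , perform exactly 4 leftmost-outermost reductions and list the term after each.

  start: add(add(Z, add(Z, S^4(Z))), Z)
  →1  add(add(Z, S^4(Z)), Z)
  →2  add(S^4(Z), Z)
  →3  S(add(SSSZ, Z))
  →4  S(S(add(SSZ, Z)))

Answer: after 4 steps: S(S(add(SSZ, Z)))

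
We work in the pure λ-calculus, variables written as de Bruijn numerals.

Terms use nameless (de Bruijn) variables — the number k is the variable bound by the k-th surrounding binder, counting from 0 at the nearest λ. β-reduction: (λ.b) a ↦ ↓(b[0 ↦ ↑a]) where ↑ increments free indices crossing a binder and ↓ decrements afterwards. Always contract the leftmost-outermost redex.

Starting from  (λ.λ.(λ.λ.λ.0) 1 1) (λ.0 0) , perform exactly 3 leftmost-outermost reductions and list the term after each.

Answer: after 3 steps: λ.λ.0

Working:
  start: (λ.λ.(λ.λ.λ.0) 1 1) (λ.0 0)
  [1] λ.(λ.λ.λ.0) (λ.0 0) (λ.0 0)
  [2] λ.(λ.λ.0) (λ.0 0)
  [3] λ.λ.0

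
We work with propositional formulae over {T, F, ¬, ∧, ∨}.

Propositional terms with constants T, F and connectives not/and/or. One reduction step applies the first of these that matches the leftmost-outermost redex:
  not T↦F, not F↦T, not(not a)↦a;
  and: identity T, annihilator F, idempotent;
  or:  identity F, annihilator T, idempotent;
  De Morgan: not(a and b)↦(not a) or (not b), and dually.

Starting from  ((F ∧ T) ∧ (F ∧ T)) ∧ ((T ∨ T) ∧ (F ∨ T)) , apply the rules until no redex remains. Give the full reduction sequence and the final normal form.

  start: ((F ∧ T) ∧ (F ∧ T)) ∧ ((T ∨ T) ∧ (F ∨ T))
  [1] (F ∧ T) ∧ ((T ∨ T) ∧ (F ∨ T))
  [2] F ∧ ((T ∨ T) ∧ (F ∨ T))
  [3] F

Answer: normal form = F  (in 3 steps)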